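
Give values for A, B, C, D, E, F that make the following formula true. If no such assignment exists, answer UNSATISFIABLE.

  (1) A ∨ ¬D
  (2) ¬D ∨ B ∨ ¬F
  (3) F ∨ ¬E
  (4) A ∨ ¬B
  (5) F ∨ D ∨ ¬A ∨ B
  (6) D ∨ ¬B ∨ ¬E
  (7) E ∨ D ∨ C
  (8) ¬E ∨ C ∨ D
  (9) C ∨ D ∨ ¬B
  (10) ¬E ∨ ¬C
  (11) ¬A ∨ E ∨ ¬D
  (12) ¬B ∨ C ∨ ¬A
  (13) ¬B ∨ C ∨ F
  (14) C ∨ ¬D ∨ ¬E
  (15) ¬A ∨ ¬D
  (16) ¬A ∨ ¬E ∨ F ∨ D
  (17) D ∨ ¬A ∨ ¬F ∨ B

A ↦ True, B ↦ True, C ↦ True, D ↦ False, E ↦ False, F ↦ True

Branch on A: set A = True.
From the singleton clause (¬D), D = False.
Branch on F: set F = True.
From the singleton clause (B), B = True.
From the singleton clause (¬E), E = False.
From the singleton clause (C), C = True.
This assignment satisfies each clause.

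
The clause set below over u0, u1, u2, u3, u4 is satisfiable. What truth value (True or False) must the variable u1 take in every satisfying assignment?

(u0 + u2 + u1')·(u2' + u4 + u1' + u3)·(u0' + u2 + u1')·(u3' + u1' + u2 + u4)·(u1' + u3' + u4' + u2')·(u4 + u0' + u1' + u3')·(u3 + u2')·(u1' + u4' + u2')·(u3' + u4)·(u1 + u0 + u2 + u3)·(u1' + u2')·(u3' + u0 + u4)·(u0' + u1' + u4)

Suppose u1 = 1.
Unit clause (u2') forces u2 = 0.
Unit clause (u0) forces u0 = 1.
That conflicts with the unit clause (u0').
So every satisfying assignment has u1 = False.

False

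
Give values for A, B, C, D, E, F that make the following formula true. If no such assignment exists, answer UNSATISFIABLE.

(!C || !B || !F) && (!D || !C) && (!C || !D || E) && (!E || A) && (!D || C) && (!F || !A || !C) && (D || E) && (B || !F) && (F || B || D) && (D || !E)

UNSATISFIABLE

Case D = false:
Unit clause (E) forces E = true.
But (!E) is also a unit clause — contradiction.
So D must be the other value — set D = true.
Unit clause (!C) forces C = false.
But (C) is also a unit clause — contradiction.
Both values of D lead to a conflict.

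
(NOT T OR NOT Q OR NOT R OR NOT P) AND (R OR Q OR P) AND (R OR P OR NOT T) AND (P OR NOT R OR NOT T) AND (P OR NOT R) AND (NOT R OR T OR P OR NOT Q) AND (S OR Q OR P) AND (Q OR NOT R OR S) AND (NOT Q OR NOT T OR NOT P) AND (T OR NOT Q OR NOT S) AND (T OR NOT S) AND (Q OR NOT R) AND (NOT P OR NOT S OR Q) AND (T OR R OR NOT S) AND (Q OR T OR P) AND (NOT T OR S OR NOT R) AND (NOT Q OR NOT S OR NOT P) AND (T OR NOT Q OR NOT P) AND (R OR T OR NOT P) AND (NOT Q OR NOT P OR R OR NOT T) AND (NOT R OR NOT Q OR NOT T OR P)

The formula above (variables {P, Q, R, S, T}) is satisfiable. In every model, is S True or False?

Suppose S = true.
Unit clause (T) forces T = true.
Branch on R: set R = true.
Unit clause (P) forces P = true.
Unit clause (NOT Q) forces Q = false.
But (Q) is also a unit clause — contradiction.
Backtrack on R: now try R = false.
Unit clause (P) forces P = true.
Unit clause (NOT Q) forces Q = false.
But (Q) is also a unit clause — contradiction.
Neither R = true nor R = false works.
So every satisfying assignment has S = False.

False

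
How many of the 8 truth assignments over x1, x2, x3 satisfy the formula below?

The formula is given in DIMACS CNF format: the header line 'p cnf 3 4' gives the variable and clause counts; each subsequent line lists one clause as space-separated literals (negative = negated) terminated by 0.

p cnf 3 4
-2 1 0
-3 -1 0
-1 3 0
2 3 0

1

There are 2^3 = 8 truth assignments over (x1, x2, x3).
Check each against the 4 clauses (columns in the order x1, x2, x3):
  F F F  ✗ fails (x2 ∨ x3)
  F F T  ✓ satisfies all
  F T F  ✗ fails (¬x2 ∨ x1)
  F T T  ✗ fails (¬x2 ∨ x1)
  T F F  ✗ fails (¬x1 ∨ x3)
  T F T  ✗ fails (¬x3 ∨ ¬x1)
  T T F  ✗ fails (¬x1 ∨ x3)
  T T T  ✗ fails (¬x3 ∨ ¬x1)
1 of the 8 rows is a model.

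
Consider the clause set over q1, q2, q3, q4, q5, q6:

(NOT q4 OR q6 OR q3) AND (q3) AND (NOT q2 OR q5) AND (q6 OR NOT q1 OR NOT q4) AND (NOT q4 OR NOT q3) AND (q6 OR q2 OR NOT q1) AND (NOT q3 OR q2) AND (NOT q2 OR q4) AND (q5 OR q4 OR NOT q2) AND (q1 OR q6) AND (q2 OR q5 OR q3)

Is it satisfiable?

No, unsatisfiable

(q3) alone gives q3 = true.
(NOT q4) alone gives q4 = false.
(q2) alone gives q2 = true.
Now (NOT q2) is unsatisfied and unit — conflict.
No assignment satisfies every clause.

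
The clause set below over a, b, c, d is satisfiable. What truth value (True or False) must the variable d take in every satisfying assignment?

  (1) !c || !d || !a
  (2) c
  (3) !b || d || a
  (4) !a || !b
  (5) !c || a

False

Suppose d = true.
Unit clause (c) forces c = true.
Unit clause (!a) forces a = false.
That conflicts with the unit clause (a).
So every satisfying assignment has d = False.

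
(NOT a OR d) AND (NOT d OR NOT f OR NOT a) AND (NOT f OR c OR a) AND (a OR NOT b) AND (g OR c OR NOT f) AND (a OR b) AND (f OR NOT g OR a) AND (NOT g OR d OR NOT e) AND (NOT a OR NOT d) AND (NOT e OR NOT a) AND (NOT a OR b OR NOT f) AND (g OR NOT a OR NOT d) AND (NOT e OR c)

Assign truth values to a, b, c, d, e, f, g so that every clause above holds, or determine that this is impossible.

Suppose a = false.
The clause (NOT b) is unit, so b = false.
Now (b) is unsatisfied and unit — conflict.
That branch fails; take a = true instead.
The clause (d) is unit, so d = true.
Now (NOT d) is unsatisfied and unit — conflict.
Both values of a lead to a conflict.

UNSATISFIABLE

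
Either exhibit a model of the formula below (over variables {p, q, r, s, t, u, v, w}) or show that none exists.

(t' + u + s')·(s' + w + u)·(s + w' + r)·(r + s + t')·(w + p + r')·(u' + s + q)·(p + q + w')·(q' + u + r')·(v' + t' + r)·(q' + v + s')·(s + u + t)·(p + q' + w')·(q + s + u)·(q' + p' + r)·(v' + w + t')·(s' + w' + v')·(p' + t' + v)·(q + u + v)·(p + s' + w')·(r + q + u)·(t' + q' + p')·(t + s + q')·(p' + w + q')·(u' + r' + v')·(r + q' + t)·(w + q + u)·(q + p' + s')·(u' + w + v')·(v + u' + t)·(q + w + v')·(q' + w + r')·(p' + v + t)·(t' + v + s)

Suppose t = 1.
Suppose u = 1.
Suppose r = 0.
From the singleton clause (s), s = 1.
From the singleton clause (v'), v = 0.
From the singleton clause (q'), q = 0.
From the singleton clause (p'), p = 0.
From the singleton clause (w'), w = 0.
This assignment satisfies each clause.

p ↦ 0,  q ↦ 0,  r ↦ 0,  s ↦ 1,  t ↦ 1,  u ↦ 1,  v ↦ 0,  w ↦ 0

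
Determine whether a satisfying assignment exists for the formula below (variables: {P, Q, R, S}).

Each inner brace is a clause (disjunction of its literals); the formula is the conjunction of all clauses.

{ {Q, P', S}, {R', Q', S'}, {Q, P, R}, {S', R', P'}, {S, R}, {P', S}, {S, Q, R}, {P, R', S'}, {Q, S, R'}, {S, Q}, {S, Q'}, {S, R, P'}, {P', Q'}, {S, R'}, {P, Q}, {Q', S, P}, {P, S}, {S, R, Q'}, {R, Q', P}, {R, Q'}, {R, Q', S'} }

Yes, satisfiable

Branch on S: set S = 1.
Branch on R: set R = 0.
Unit clause (Q') forces Q = 0.
Unit clause (P) forces P = 1.
All clauses are satisfied.
A satisfying assignment: P=1,  Q=0,  R=0,  S=1.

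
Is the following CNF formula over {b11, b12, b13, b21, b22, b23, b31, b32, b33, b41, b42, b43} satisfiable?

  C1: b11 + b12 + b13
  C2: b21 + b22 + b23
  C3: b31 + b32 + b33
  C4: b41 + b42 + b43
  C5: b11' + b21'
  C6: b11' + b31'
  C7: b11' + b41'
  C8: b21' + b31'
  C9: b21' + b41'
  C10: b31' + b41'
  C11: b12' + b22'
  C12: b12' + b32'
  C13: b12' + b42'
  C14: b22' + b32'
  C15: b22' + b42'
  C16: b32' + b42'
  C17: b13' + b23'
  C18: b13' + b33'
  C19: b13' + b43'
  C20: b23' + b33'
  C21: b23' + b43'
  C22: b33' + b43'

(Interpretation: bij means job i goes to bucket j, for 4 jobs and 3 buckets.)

Case b11 = 0:
Case b12 = 1:
From the singleton clause (b22'), b22 = 0.
From the singleton clause (b32'), b32 = 0.
From the singleton clause (b42'), b42 = 0.
Case b21 = 1:
From the singleton clause (b31'), b31 = 0.
From the singleton clause (b33), b33 = 1.
From the singleton clause (b41'), b41 = 0.
From the singleton clause (b43), b43 = 1.
But (b43') is also a unit clause — contradiction.
That branch fails; take b21 = 0 instead.
From the singleton clause (b23), b23 = 1.
From the singleton clause (b13'), b13 = 0.
From the singleton clause (b33'), b33 = 0.
From the singleton clause (b31), b31 = 1.
From the singleton clause (b41'), b41 = 0.
From the singleton clause (b43), b43 = 1.
But (b43') is also a unit clause — contradiction.
Neither b21 = 1 nor b21 = 0 works.
That branch fails; take b12 = 0 instead.
From the singleton clause (b13), b13 = 1.
From the singleton clause (b23'), b23 = 0.
From the singleton clause (b33'), b33 = 0.
From the singleton clause (b43'), b43 = 0.
Case b21 = 1:
From the singleton clause (b31'), b31 = 0.
From the singleton clause (b32), b32 = 1.
From the singleton clause (b41'), b41 = 0.
From the singleton clause (b42), b42 = 1.
But (b42') is also a unit clause — contradiction.
That branch fails; take b21 = 0 instead.
From the singleton clause (b22), b22 = 1.
From the singleton clause (b32'), b32 = 0.
From the singleton clause (b31), b31 = 1.
From the singleton clause (b41'), b41 = 0.
From the singleton clause (b42), b42 = 1.
But (b42') is also a unit clause — contradiction.
Neither b21 = 1 nor b21 = 0 works.
Neither b12 = 1 nor b12 = 0 works.
That branch fails; take b11 = 1 instead.
From the singleton clause (b21'), b21 = 0.
From the singleton clause (b31'), b31 = 0.
From the singleton clause (b41'), b41 = 0.
Case b22 = 1:
From the singleton clause (b12'), b12 = 0.
From the singleton clause (b32'), b32 = 0.
From the singleton clause (b33), b33 = 1.
From the singleton clause (b42'), b42 = 0.
From the singleton clause (b43), b43 = 1.
But (b43') is also a unit clause — contradiction.
That branch fails; take b22 = 0 instead.
From the singleton clause (b23), b23 = 1.
From the singleton clause (b13'), b13 = 0.
From the singleton clause (b33'), b33 = 0.
From the singleton clause (b32), b32 = 1.
From the singleton clause (b12'), b12 = 0.
From the singleton clause (b42'), b42 = 0.
From the singleton clause (b43), b43 = 1.
But (b43') is also a unit clause — contradiction.
Neither b22 = 1 nor b22 = 0 works.
Neither b11 = 1 nor b11 = 0 works.
No assignment satisfies every clause.

No, unsatisfiable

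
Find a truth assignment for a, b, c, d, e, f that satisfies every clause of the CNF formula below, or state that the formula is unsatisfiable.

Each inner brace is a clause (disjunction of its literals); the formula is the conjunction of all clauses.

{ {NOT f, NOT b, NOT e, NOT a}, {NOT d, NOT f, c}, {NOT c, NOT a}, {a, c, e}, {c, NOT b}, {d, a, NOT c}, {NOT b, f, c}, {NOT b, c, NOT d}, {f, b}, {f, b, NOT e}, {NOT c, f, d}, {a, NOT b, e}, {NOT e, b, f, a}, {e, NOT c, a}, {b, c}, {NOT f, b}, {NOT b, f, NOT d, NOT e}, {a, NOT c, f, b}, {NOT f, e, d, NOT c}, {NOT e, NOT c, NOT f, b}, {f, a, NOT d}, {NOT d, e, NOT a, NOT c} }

a ↦ false; b ↦ true; c ↦ true; d ↦ true; e ↦ true; f ↦ true

Branch on c: set c = true.
From the singleton clause (NOT a), a = false.
From the singleton clause (d), d = true.
From the singleton clause (e), e = true.
From the singleton clause (f), f = true.
From the singleton clause (b), b = true.
This assignment satisfies each clause.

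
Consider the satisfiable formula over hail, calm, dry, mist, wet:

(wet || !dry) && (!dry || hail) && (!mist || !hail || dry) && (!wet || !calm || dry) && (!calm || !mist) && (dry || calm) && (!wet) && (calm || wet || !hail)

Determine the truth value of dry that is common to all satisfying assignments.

Suppose dry = true.
(wet) alone gives wet = true.
Now (!wet) is unsatisfied and unit — conflict.
So every satisfying assignment has dry = False.

False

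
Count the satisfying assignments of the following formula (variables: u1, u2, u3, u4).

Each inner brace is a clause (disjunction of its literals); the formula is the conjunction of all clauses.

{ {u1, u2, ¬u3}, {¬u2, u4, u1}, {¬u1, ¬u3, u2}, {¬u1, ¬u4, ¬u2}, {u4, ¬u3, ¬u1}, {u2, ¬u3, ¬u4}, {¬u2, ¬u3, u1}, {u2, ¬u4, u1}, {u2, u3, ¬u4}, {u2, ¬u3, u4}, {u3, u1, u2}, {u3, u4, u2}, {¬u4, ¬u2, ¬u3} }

There are 2^4 = 16 truth assignments over (u1, u2, u3, u4).
Check each against the 13 clauses (columns in the order u1, u2, u3, u4):
  F F F F  ✗ fails (u3 ∨ u1 ∨ u2)
  F F F T  ✗ fails (u2 ∨ ¬u4 ∨ u1)
  F F T F  ✗ fails (u1 ∨ u2 ∨ ¬u3)
  F F T T  ✗ fails (u1 ∨ u2 ∨ ¬u3)
  F T F F  ✗ fails (¬u2 ∨ u4 ∨ u1)
  F T F T  ✓ satisfies all
  F T T F  ✗ fails (¬u2 ∨ u4 ∨ u1)
  F T T T  ✗ fails (¬u2 ∨ ¬u3 ∨ u1)
  T F F F  ✗ fails (u3 ∨ u4 ∨ u2)
  T F F T  ✗ fails (u2 ∨ u3 ∨ ¬u4)
  T F T F  ✗ fails (¬u1 ∨ ¬u3 ∨ u2)
  T F T T  ✗ fails (¬u1 ∨ ¬u3 ∨ u2)
  T T F F  ✓ satisfies all
  T T F T  ✗ fails (¬u1 ∨ ¬u4 ∨ ¬u2)
  T T T F  ✗ fails (u4 ∨ ¬u3 ∨ ¬u1)
  T T T T  ✗ fails (¬u1 ∨ ¬u4 ∨ ¬u2)
2 of the 16 rows are models.

2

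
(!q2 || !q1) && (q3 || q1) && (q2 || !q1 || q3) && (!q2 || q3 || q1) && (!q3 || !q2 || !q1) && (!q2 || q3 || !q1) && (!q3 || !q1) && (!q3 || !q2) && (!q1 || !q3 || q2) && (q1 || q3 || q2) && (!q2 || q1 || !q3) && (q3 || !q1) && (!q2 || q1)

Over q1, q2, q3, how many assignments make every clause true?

1

There are 2^3 = 8 truth assignments over (q1, q2, q3).
Split on q1. With q1 = true, the clauses containing q1 are satisfied and !q1 drops from the rest; 0 of the 2^2 = 4 assignments to the other variables satisfy what remains.
With q1 = false, by the same count on the reduced clause set, 1 assignment works.
(One model: q1=F, q2=F, q3=T.)
Total: 0 + 1 = 1.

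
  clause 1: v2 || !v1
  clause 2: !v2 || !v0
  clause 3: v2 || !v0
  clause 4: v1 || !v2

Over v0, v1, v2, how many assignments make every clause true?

There are 2^3 = 8 truth assignments over (v0, v1, v2).
Check each against the 4 clauses (columns in the order v0, v1, v2):
  F F F  ✓ satisfies all
  F F T  ✗ fails (v1 || !v2)
  F T F  ✗ fails (v2 || !v1)
  F T T  ✓ satisfies all
  T F F  ✗ fails (v2 || !v0)
  T F T  ✗ fails (!v2 || !v0)
  T T F  ✗ fails (v2 || !v1)
  T T T  ✗ fails (!v2 || !v0)
2 of the 8 rows are models.

2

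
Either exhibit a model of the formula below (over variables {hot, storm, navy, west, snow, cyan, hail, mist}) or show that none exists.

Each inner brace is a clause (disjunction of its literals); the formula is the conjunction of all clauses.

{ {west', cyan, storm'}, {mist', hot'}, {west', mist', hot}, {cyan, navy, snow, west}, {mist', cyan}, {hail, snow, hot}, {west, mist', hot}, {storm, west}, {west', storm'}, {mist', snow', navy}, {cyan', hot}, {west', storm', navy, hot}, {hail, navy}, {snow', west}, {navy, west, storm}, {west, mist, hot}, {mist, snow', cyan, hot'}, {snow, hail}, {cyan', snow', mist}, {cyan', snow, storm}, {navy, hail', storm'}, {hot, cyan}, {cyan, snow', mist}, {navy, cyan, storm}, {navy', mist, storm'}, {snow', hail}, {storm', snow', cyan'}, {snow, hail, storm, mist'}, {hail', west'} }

UNSATISFIABLE

Try mist = 0.
Try storm = 1.
(west') alone gives west = 0.
(snow') alone gives snow = 0.
(hot) alone gives hot = 1.
(hail) alone gives hail = 1.
(navy) alone gives navy = 1.
Now (navy') is unsatisfied and unit — conflict.
Backtrack on storm: now try storm = 0.
(west) alone gives west = 1.
(hail') alone gives hail = 0.
(navy) alone gives navy = 1.
(snow) alone gives snow = 1.
Now (snow') is unsatisfied and unit — conflict.
Neither storm = 1 nor storm = 0 works.
Backtrack on mist: now try mist = 1.
(hot') alone gives hot = 0.
(west') alone gives west = 0.
Now (west) is unsatisfied and unit — conflict.
Neither mist = 1 nor mist = 0 works.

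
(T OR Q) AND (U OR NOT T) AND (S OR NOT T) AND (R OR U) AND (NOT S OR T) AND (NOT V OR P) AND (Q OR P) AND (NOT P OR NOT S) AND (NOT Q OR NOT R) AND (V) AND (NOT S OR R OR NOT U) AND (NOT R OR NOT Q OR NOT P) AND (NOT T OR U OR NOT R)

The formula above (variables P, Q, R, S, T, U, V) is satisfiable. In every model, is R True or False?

Suppose R = true.
(NOT Q) alone gives Q = false.
(T) alone gives T = true.
(U) alone gives U = true.
(S) alone gives S = true.
(P) alone gives P = true.
But (NOT P) is also a unit clause — contradiction.
So every satisfying assignment has R = False.

False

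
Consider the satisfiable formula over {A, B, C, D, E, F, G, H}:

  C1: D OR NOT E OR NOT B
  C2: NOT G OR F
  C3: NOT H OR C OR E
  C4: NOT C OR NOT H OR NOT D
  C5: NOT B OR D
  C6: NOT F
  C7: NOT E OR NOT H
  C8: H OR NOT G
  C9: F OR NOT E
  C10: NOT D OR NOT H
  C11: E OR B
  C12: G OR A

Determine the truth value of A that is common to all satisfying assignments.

True

Suppose A = false.
Unit clause (NOT F) forces F = false.
Unit clause (NOT G) forces G = false.
But (G) is also a unit clause — contradiction.
So every satisfying assignment has A = True.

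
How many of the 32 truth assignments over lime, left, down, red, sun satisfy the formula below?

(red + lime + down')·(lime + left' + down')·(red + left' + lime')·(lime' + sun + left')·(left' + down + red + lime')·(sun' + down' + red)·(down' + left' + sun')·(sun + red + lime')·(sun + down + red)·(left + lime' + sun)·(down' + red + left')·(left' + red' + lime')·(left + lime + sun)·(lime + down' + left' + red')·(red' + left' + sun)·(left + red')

There are 2^5 = 32 truth assignments over (lime, left, down, red, sun).
Split on red. With red = 1, the clauses containing red are satisfied and red' drops from the rest; 1 of the 2^4 = 16 assignments to the other variables satisfy what remains.
With red = 0, by the same count on the reduced clause set, 3 assignments work.
(One model: lime=F, left=F, down=F, red=F, sun=T.)
Total: 1 + 3 = 4.

4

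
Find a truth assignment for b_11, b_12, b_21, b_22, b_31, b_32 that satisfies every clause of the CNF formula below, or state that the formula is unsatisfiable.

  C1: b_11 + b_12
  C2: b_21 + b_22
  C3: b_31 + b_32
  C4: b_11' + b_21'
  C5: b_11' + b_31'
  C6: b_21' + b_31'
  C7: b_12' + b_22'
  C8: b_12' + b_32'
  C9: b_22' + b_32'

Branch on b_11: set b_11 = 1.
Unit clause (b_21') forces b_21 = 0.
Unit clause (b_22) forces b_22 = 1.
Unit clause (b_31') forces b_31 = 0.
Unit clause (b_32) forces b_32 = 1.
Now (b_32') is unsatisfied and unit — conflict.
That branch fails; take b_11 = 0 instead.
Unit clause (b_12) forces b_12 = 1.
Unit clause (b_22') forces b_22 = 0.
Unit clause (b_21) forces b_21 = 1.
Unit clause (b_31') forces b_31 = 0.
Unit clause (b_32) forces b_32 = 1.
Now (b_32') is unsatisfied and unit — conflict.
Either choice for b_11 ends in contradiction.

UNSATISFIABLE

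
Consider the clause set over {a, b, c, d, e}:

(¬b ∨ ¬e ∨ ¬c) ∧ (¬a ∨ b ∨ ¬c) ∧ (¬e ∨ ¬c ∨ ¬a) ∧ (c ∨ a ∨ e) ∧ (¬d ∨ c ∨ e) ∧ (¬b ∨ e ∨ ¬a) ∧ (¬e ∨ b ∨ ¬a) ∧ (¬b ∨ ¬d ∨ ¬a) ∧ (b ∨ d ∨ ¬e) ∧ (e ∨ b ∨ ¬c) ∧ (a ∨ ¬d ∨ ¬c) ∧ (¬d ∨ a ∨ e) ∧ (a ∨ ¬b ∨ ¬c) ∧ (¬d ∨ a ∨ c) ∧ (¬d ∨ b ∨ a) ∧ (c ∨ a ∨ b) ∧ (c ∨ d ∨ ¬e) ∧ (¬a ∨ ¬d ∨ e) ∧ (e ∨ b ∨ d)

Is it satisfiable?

No, unsatisfiable

Branch on b: set b = False.
Branch on a: set a = False.
From the singleton clause (¬d), d = False.
From the singleton clause (¬e), e = False.
But (e) is also a unit clause — contradiction.
Undo a and try a = True.
From the singleton clause (¬c), c = False.
From the singleton clause (¬e), e = False.
From the singleton clause (¬d), d = False.
But (d) is also a unit clause — contradiction.
Either choice for a ends in contradiction.
Undo b and try b = True.
Branch on e: set e = False.
From the singleton clause (¬a), a = False.
From the singleton clause (c), c = True.
But (¬c) is also a unit clause — contradiction.
Undo e and try e = True.
From the singleton clause (¬c), c = False.
From the singleton clause (d), d = True.
From the singleton clause (¬a), a = False.
But (a) is also a unit clause — contradiction.
Either choice for e ends in contradiction.
Either choice for b ends in contradiction.
No assignment satisfies every clause.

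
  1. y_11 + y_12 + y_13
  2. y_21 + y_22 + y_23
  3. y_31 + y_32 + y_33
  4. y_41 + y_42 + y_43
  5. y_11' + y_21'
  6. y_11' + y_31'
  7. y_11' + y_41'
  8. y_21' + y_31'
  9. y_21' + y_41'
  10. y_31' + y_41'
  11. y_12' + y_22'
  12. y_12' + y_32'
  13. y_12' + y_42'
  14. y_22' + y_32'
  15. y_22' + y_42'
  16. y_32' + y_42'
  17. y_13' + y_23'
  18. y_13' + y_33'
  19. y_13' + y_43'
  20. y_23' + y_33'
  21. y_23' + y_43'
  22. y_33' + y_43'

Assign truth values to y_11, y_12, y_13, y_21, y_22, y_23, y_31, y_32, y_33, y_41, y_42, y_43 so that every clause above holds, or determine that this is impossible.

Case y_11 = 0:
Case y_12 = 1:
The clause (y_22') is unit, so y_22 = 0.
The clause (y_32') is unit, so y_32 = 0.
The clause (y_42') is unit, so y_42 = 0.
Case y_21 = 1:
The clause (y_31') is unit, so y_31 = 0.
The clause (y_33) is unit, so y_33 = 1.
The clause (y_41') is unit, so y_41 = 0.
The clause (y_43) is unit, so y_43 = 1.
Now (y_43') is unsatisfied and unit — conflict.
Undo y_21 and try y_21 = 0.
The clause (y_23) is unit, so y_23 = 1.
The clause (y_13') is unit, so y_13 = 0.
The clause (y_33') is unit, so y_33 = 0.
The clause (y_31) is unit, so y_31 = 1.
The clause (y_41') is unit, so y_41 = 0.
The clause (y_43) is unit, so y_43 = 1.
Now (y_43') is unsatisfied and unit — conflict.
Neither y_21 = 1 nor y_21 = 0 works.
Undo y_12 and try y_12 = 0.
The clause (y_13) is unit, so y_13 = 1.
The clause (y_23') is unit, so y_23 = 0.
The clause (y_33') is unit, so y_33 = 0.
The clause (y_43') is unit, so y_43 = 0.
Case y_21 = 1:
The clause (y_31') is unit, so y_31 = 0.
The clause (y_32) is unit, so y_32 = 1.
The clause (y_41') is unit, so y_41 = 0.
The clause (y_42) is unit, so y_42 = 1.
Now (y_42') is unsatisfied and unit — conflict.
Undo y_21 and try y_21 = 0.
The clause (y_22) is unit, so y_22 = 1.
The clause (y_32') is unit, so y_32 = 0.
The clause (y_31) is unit, so y_31 = 1.
The clause (y_41') is unit, so y_41 = 0.
The clause (y_42) is unit, so y_42 = 1.
Now (y_42') is unsatisfied and unit — conflict.
Neither y_21 = 1 nor y_21 = 0 works.
Neither y_12 = 1 nor y_12 = 0 works.
Undo y_11 and try y_11 = 1.
The clause (y_21') is unit, so y_21 = 0.
The clause (y_31') is unit, so y_31 = 0.
The clause (y_41') is unit, so y_41 = 0.
Case y_22 = 1:
The clause (y_12') is unit, so y_12 = 0.
The clause (y_32') is unit, so y_32 = 0.
The clause (y_33) is unit, so y_33 = 1.
The clause (y_42') is unit, so y_42 = 0.
The clause (y_43) is unit, so y_43 = 1.
Now (y_43') is unsatisfied and unit — conflict.
Undo y_22 and try y_22 = 0.
The clause (y_23) is unit, so y_23 = 1.
The clause (y_13') is unit, so y_13 = 0.
The clause (y_33') is unit, so y_33 = 0.
The clause (y_32) is unit, so y_32 = 1.
The clause (y_12') is unit, so y_12 = 0.
The clause (y_42') is unit, so y_42 = 0.
The clause (y_43) is unit, so y_43 = 1.
Now (y_43') is unsatisfied and unit — conflict.
Neither y_22 = 1 nor y_22 = 0 works.
Neither y_11 = 1 nor y_11 = 0 works.

UNSATISFIABLE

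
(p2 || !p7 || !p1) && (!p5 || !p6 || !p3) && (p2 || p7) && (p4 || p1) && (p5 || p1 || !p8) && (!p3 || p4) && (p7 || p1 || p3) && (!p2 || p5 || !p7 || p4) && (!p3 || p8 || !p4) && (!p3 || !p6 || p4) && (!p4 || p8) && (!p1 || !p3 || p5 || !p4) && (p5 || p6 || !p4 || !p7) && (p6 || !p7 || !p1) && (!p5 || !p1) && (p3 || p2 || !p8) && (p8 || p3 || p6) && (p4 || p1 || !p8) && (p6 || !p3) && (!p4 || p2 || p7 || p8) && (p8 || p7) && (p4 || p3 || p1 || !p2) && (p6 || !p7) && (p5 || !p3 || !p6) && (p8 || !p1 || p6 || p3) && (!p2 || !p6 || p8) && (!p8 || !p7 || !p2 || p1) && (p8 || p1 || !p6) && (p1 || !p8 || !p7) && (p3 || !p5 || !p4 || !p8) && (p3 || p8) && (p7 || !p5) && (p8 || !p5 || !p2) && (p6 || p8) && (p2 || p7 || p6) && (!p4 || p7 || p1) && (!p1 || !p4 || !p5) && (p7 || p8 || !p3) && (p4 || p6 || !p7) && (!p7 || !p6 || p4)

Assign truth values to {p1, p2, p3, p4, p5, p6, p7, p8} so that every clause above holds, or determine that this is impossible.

Suppose p2 = true.
Suppose p4 = false.
From the singleton clause (p1), p1 = true.
From the singleton clause (!p3), p3 = false.
From the singleton clause (!p5), p5 = false.
From the singleton clause (!p7), p7 = false.
From the singleton clause (p8), p8 = true.
No clause remains; p6 is free.

p1 ↦ true; p2 ↦ true; p3 ↦ false; p4 ↦ false; p5 ↦ false; p6 ↦ false; p7 ↦ false; p8 ↦ true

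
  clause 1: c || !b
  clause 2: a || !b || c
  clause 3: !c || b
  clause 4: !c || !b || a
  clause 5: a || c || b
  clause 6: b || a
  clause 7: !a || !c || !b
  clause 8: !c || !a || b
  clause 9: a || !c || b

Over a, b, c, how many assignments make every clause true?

There are 2^3 = 8 truth assignments over (a, b, c).
Check each against the 9 clauses (columns in the order a, b, c):
  F F F  ✗ fails (a || c || b)
  F F T  ✗ fails (!c || b)
  F T F  ✗ fails (c || !b)
  F T T  ✗ fails (!c || !b || a)
  T F F  ✓ satisfies all
  T F T  ✗ fails (!c || b)
  T T F  ✗ fails (c || !b)
  T T T  ✗ fails (!a || !c || !b)
1 of the 8 rows is a model.

1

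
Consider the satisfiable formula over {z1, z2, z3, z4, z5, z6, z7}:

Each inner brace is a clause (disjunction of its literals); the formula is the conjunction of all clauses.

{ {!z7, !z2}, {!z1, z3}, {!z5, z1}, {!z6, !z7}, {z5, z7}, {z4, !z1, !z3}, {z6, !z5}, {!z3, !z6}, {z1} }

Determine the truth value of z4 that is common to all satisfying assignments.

True

Suppose z4 = false.
Unit clause (z1) forces z1 = true.
Unit clause (z3) forces z3 = true.
That conflicts with the unit clause (!z3).
So every satisfying assignment has z4 = True.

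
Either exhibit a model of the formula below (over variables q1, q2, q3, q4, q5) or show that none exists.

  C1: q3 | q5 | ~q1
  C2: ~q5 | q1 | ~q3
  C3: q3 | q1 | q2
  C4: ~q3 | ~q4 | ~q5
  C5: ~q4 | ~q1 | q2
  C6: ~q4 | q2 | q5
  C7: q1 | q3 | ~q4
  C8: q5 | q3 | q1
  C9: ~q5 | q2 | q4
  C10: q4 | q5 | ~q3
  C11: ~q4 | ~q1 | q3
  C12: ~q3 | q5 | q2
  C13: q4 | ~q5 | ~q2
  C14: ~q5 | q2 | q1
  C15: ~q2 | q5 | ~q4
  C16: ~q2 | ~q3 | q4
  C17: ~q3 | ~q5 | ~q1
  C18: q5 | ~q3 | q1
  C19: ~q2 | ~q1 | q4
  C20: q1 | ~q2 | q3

Try q3 = 1.
Try q5 = 0.
The clause (q4) is unit, so q4 = 1.
The clause (q2) is unit, so q2 = 1.
But (~q2) is also a unit clause — contradiction.
Backtrack on q5: now try q5 = 1.
The clause (q1) is unit, so q1 = 1.
But (~q1) is also a unit clause — contradiction.
Either choice for q5 ends in contradiction.
Backtrack on q3: now try q3 = 0.
Try q5 = 1.
Try q1 = 1.
The clause (~q4) is unit, so q4 = 0.
The clause (q2) is unit, so q2 = 1.
But (~q2) is also a unit clause — contradiction.
Backtrack on q1: now try q1 = 0.
The clause (q2) is unit, so q2 = 1.
But (~q2) is also a unit clause — contradiction.
Either choice for q1 ends in contradiction.
Backtrack on q5: now try q5 = 0.
The clause (~q1) is unit, so q1 = 0.
But (q1) is also a unit clause — contradiction.
Either choice for q5 ends in contradiction.
Either choice for q3 ends in contradiction.

UNSATISFIABLE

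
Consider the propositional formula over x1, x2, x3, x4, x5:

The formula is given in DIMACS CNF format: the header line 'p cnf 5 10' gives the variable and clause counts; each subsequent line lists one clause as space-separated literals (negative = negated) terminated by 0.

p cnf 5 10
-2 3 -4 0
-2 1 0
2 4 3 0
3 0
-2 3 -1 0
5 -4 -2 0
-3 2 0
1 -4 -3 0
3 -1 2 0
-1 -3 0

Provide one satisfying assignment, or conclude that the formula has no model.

UNSATISFIABLE

From the singleton clause (x3), x3 = True.
From the singleton clause (x2), x2 = True.
From the singleton clause (x1), x1 = True.
Now (¬x1) is unsatisfied and unit — conflict.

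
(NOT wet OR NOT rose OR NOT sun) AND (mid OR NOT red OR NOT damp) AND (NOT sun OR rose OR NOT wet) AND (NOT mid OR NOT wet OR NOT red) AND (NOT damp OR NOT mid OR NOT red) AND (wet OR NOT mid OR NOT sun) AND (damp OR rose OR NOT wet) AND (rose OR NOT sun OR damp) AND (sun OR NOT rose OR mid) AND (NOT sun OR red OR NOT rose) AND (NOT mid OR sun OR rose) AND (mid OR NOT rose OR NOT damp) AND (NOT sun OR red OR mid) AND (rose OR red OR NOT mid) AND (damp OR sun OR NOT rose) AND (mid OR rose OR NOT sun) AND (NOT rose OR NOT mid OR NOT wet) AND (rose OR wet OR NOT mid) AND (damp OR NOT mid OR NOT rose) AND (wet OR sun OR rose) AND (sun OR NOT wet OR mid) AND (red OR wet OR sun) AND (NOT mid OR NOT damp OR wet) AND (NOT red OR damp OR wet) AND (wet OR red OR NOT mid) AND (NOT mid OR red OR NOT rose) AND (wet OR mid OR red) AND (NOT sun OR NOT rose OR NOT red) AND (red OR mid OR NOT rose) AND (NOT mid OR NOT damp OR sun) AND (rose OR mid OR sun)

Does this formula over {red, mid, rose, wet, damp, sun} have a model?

Unsatisfiable

Case wet = false:
Case mid = false:
Unit clause (red) forces red = true.
Unit clause (NOT damp) forces damp = false.
But (damp) is also a unit clause — contradiction.
Backtrack on mid: now try mid = true.
Unit clause (NOT sun) forces sun = false.
Unit clause (rose) forces rose = true.
Unit clause (damp) forces damp = true.
But (NOT damp) is also a unit clause — contradiction.
Both values of mid lead to a conflict.
Backtrack on wet: now try wet = true.
Case rose = false:
Unit clause (NOT sun) forces sun = false.
Unit clause (damp) forces damp = true.
Unit clause (NOT mid) forces mid = false.
But (mid) is also a unit clause — contradiction.
Backtrack on rose: now try rose = true.
Unit clause (NOT sun) forces sun = false.
Unit clause (mid) forces mid = true.
But (NOT mid) is also a unit clause — contradiction.
Both values of rose lead to a conflict.
Both values of wet lead to a conflict.
No assignment satisfies every clause.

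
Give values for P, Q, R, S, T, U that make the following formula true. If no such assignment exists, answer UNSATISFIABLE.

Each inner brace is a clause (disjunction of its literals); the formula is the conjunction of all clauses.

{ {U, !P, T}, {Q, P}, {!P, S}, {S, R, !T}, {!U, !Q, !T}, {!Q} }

From the singleton clause (!Q), Q = false.
From the singleton clause (P), P = true.
From the singleton clause (S), S = true.
Case U = true:
No clause remains; R, T are free.

P ↦ true,  Q ↦ false,  R ↦ false,  S ↦ true,  T ↦ true,  U ↦ true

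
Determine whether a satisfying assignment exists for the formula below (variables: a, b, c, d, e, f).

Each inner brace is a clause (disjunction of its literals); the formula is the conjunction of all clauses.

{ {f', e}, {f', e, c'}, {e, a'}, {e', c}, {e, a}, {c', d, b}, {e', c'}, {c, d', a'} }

Unsatisfiable

Try f = 0.
Try e = 1.
From the singleton clause (c), c = 1.
But (c') is also a unit clause — contradiction.
So e must be the other value — set e = 0.
From the singleton clause (a'), a = 0.
But (a) is also a unit clause — contradiction.
Both values of e lead to a conflict.
So f must be the other value — set f = 1.
From the singleton clause (e), e = 1.
From the singleton clause (c), c = 1.
But (c') is also a unit clause — contradiction.
Both values of f lead to a conflict.
No assignment satisfies every clause.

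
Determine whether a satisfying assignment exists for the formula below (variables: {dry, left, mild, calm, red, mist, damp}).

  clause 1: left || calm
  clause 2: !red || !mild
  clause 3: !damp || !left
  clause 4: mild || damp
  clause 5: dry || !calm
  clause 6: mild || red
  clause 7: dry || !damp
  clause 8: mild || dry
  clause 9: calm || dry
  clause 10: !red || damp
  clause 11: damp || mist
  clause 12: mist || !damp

Satisfiable

Try left = true.
The clause (!damp) is unit, so damp = false.
The clause (mild) is unit, so mild = true.
The clause (!red) is unit, so red = false.
The clause (mist) is unit, so mist = true.
Try dry = true.
No clause remains; calm is free.
A satisfying assignment: dry ↦ true, left ↦ true, mild ↦ true, calm ↦ true, red ↦ false, mist ↦ true, damp ↦ false.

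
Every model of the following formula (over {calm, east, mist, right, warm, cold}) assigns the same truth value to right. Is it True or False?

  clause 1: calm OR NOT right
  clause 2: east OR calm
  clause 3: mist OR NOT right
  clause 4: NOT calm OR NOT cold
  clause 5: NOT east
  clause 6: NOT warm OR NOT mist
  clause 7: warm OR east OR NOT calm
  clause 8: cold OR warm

False

Suppose right = true.
The clause (calm) is unit, so calm = true.
The clause (mist) is unit, so mist = true.
The clause (NOT cold) is unit, so cold = false.
The clause (NOT east) is unit, so east = false.
The clause (NOT warm) is unit, so warm = false.
But (warm) is also a unit clause — contradiction.
So every satisfying assignment has right = False.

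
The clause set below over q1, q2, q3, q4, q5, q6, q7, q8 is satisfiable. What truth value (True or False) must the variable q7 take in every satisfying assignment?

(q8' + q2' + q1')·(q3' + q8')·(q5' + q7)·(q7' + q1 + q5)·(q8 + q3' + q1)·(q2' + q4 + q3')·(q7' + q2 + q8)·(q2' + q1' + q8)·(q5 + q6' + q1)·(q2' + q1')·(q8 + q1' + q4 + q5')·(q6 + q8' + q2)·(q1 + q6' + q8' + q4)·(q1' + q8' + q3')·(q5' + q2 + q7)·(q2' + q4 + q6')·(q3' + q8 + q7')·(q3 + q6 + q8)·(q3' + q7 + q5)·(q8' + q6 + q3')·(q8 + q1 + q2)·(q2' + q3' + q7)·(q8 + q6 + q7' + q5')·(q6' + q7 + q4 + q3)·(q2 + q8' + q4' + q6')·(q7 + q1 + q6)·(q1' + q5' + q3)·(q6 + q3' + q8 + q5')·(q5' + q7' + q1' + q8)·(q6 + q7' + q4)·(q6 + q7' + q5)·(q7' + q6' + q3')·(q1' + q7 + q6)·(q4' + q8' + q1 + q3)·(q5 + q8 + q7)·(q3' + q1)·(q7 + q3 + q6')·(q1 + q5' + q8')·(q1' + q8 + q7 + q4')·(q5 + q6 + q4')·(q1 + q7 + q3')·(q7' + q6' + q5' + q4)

Suppose q7 = 0.
Unit clause (q5') forces q5 = 0.
Unit clause (q3') forces q3 = 0.
Unit clause (q8) forces q8 = 1.
Unit clause (q6') forces q6 = 0.
Unit clause (q2) forces q2 = 1.
Unit clause (q1') forces q1 = 0.
That conflicts with the unit clause (q1).
So every satisfying assignment has q7 = True.

True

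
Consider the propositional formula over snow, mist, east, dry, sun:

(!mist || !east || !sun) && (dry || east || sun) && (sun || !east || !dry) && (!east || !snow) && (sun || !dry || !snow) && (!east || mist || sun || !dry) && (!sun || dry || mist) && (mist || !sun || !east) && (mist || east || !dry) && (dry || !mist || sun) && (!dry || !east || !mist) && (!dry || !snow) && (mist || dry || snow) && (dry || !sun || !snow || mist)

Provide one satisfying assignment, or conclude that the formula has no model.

Try east = false.
Try dry = true.
The clause (mist) is unit, so mist = true.
The clause (!snow) is unit, so snow = false.
All clauses hold; sun can take either value.

snow=false, mist=true, east=false, dry=true, sun=false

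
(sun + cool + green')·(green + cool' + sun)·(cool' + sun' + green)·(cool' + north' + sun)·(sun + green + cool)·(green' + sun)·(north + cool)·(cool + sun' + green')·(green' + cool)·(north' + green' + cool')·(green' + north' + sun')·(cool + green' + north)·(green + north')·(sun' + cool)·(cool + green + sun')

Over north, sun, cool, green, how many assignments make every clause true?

1

There are 2^4 = 16 truth assignments over (north, sun, cool, green).
Check each against the 15 clauses (columns in the order north, sun, cool, green):
  F F F F  ✗ fails (sun + green + cool)
  F F F T  ✗ fails (sun + cool + green')
  F F T F  ✗ fails (green + cool' + sun)
  F F T T  ✗ fails (green' + sun)
  F T F F  ✗ fails (north + cool)
  F T F T  ✗ fails (north + cool)
  F T T F  ✗ fails (cool' + sun' + green)
  F T T T  ✓ satisfies all
  T F F F  ✗ fails (sun + green + cool)
  T F F T  ✗ fails (sun + cool + green')
  T F T F  ✗ fails (green + cool' + sun)
  T F T T  ✗ fails (cool' + north' + sun)
  T T F F  ✗ fails (green + north')
  T T F T  ✗ fails (cool + sun' + green')
  T T T F  ✗ fails (cool' + sun' + green)
  T T T T  ✗ fails (north' + green' + cool')
1 of the 16 rows is a model.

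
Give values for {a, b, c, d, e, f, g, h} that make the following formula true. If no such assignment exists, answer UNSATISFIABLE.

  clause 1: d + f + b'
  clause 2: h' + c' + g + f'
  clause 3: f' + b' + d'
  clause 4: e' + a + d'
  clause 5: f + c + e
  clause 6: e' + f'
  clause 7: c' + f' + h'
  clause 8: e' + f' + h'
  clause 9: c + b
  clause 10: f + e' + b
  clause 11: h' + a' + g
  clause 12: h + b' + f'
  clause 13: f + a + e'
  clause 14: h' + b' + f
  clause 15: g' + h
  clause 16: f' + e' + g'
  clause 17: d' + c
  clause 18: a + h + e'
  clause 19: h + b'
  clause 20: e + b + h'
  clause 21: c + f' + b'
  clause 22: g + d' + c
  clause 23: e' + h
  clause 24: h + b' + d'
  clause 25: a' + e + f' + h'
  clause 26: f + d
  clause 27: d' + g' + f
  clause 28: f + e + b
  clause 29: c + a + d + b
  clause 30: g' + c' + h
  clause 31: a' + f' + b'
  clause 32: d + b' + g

a: 1,  b: 0,  c: 1,  d: 1,  e: 0,  f: 1,  g: 0,  h: 0

Branch on e: set e = 0.
Branch on f: set f = 1.
Branch on b: set b = 0.
Unit clause (c) forces c = 1.
Unit clause (h') forces h = 0.
Unit clause (g') forces g = 0.
Every clause is now satisfied; a, d are unconstrained.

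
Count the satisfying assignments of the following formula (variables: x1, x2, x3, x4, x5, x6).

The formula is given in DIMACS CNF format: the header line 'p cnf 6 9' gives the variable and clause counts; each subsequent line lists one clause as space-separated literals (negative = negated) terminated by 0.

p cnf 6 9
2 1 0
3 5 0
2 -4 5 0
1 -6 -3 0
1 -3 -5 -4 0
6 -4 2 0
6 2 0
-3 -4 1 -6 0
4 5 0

20

There are 2^6 = 64 truth assignments over (x1, x2, x3, x4, x5, x6).
Split on x3. With x3 = True, the clauses containing x3 are satisfied and ¬x3 drops from the rest; 10 of the 2^5 = 32 assignments to the other variables satisfy what remains.
With x3 = False, by the same count on the reduced clause set, 10 assignments work.
Total: 10 + 10 = 20.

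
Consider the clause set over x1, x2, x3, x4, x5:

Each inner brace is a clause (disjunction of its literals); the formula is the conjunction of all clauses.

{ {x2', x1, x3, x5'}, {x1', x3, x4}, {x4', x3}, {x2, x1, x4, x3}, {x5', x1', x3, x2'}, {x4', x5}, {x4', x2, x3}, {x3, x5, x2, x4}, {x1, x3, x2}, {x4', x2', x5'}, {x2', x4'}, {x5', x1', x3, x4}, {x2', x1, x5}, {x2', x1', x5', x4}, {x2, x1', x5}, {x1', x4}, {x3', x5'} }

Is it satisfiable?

Try x4 = 0.
From the singleton clause (x1'), x1 = 0.
Try x2 = 0.
From the singleton clause (x3), x3 = 1.
From the singleton clause (x5'), x5 = 0.
All clauses are satisfied.
A satisfying assignment: x1 ↦ 0; x2 ↦ 0; x3 ↦ 1; x4 ↦ 0; x5 ↦ 0.

Yes, satisfiable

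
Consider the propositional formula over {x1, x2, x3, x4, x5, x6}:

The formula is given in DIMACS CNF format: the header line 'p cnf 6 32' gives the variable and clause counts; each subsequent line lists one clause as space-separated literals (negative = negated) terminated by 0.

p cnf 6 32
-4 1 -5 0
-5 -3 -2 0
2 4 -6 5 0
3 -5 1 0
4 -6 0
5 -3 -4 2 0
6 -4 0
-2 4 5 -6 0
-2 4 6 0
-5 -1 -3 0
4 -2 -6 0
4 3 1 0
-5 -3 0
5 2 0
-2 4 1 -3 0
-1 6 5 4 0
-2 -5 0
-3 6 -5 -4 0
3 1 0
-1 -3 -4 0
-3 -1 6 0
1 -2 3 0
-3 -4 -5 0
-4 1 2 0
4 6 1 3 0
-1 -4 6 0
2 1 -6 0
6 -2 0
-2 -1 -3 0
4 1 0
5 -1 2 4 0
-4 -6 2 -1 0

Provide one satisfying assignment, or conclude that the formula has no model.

Branch on x4: set x4 = True.
(x6) alone gives x6 = True.
Branch on x1: set x1 = True.
(¬x3) alone gives x3 = False.
(x2) alone gives x2 = True.
(¬x5) alone gives x5 = False.
Every clause now holds.

x1 ↦ True; x2 ↦ True; x3 ↦ False; x4 ↦ True; x5 ↦ False; x6 ↦ True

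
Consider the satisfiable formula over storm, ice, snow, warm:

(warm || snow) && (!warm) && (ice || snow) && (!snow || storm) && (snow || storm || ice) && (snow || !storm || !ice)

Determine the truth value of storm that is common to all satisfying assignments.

True

Suppose storm = false.
From the singleton clause (!warm), warm = false.
From the singleton clause (snow), snow = true.
That conflicts with the unit clause (!snow).
So every satisfying assignment has storm = True.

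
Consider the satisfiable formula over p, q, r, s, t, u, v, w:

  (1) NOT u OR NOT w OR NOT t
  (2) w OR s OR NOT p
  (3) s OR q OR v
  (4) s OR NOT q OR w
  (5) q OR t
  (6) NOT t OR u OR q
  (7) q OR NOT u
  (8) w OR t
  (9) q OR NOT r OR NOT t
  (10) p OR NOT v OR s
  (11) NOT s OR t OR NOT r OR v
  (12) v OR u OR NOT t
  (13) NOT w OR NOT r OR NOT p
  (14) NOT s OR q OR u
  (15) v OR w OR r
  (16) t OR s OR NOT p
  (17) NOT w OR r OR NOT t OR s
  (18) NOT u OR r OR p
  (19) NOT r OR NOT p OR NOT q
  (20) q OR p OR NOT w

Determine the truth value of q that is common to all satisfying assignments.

True

Suppose q = false.
(t) alone gives t = true.
(u) alone gives u = true.
But (NOT u) is also a unit clause — contradiction.
So every satisfying assignment has q = True.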